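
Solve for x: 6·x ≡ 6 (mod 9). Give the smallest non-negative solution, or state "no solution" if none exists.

First find gcd(6, 9):
9 = 1·6 + 3
6 = 2·3 + 0
gcd = 3 and 3 | 6, so solutions exist. Divide through by 3: 2x ≡ 2 (mod 3).
Now find 2⁻¹ mod 3:
3 = 1·2 + 1
2 = 2·1 + 0
Back-substitute:
1 = 3 − 2
So 2·(-1) ≡ 1 (mod 3), i.e. 2⁻¹ ≡ 2.
Then x ≡ 2·2 ≡ 1 (mod 3); the smallest non-negative solution is x = 1.

1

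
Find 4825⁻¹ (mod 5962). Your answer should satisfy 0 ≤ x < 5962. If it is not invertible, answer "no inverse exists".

4111

Apply the Euclidean algorithm to 5962 and 4825:
5962 = 1×4825 + 1137
4825 = 4×1137 + 277
1137 = 4×277 + 29
277 = 9×29 + 16
29 = 1×16 + 13
16 = 1×13 + 3
13 = 4×3 + 1
3 = 3×1 + 0
The gcd is 1. Working backward:
1 = 13 − 4·3
1 = −4·16 + 5·13
1 = 5·29 − 9·16
1 = −9·277 + 86·29
1 = 86·1137 − 353·277
1 = −353·4825 + 1498·1137
1 = 1498·5962 − 1851·4825
So 4825·(-1851) ≡ 1 (mod 5962), and -1851 ≡ 4111 (mod 5962).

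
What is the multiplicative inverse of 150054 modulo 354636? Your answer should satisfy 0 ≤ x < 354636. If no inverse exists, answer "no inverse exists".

Euclidean algorithm on 354636, 150054:
354636 = 2×150054 + 54528
150054 = 2×54528 + 40998
54528 = 1×40998 + 13530
40998 = 3×13530 + 408
13530 = 33×408 + 66
408 = 6×66 + 12
66 = 5×12 + 6
12 = 2×6 + 0
Since gcd = 6 > 1, 150054 is not a unit mod 354636.

no inverse exists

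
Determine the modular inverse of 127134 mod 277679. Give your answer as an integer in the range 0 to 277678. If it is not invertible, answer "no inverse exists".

141443

gcd(277679, 127134) by repeated division:
277679 = 2×127134 + 23411
127134 = 5×23411 + 10079
23411 = 2×10079 + 3253
10079 = 3×3253 + 320
3253 = 10×320 + 53
320 = 6×53 + 2
53 = 26×2 + 1
2 = 2×1 + 0
Since gcd(127134, 277679) = 1, back-substitute to write 1 as a combination:
1 = 53 − 26·2
1 = −26·320 + 157·53
1 = 157·3253 − 1596·320
1 = −1596·10079 + 4945·3253
1 = 4945·23411 − 11486·10079
1 = −11486·127134 + 62375·23411
1 = 62375·277679 − 136236·127134
Hence 127134⁻¹ ≡ -136236 ≡ 141443 (mod 277679).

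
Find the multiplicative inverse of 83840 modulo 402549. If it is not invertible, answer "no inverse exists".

Extended Euclidean algorithm:
402549 = 4×83840 + 67189
83840 = 1×67189 + 16651
67189 = 4×16651 + 585
16651 = 28×585 + 271
585 = 2×271 + 43
271 = 6×43 + 13
43 = 3×13 + 4
13 = 3×4 + 1
4 = 4×1 + 0
The gcd is 1. Working backward:
1 = 13 − 3·4
1 = −3·43 + 10·13
1 = 10·271 − 63·43
1 = −63·585 + 136·271
1 = 136·16651 − 3871·585
1 = −3871·67189 + 15620·16651
1 = 15620·83840 − 19491·67189
1 = −19491·402549 + 93584·83840
So 83840·93584 ≡ 1 (mod 402549).

93584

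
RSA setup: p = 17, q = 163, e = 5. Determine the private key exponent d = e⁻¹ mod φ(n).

φ(n) = (p−1)(q−1) = 16·162 = 2592.
Need d with 5·d ≡ 1 (mod 2592). Apply the extended Euclidean algorithm:
2592 = 518*5 + 2
5 = 2*2 + 1
2 = 2*1 + 0
Back-substitute:
1 = 5 − 2·2
1 = −2·2592 + 1037·5
So 5·1037 ≡ 1 (mod 2592), hence d = 1037.

1037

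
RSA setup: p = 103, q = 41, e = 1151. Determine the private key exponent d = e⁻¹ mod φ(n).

911

φ(n) = (p−1)(q−1) = 102·40 = 4080.
Need d with 1151·d ≡ 1 (mod 4080). Apply the extended Euclidean algorithm:
4080 = 3·1151 + 627
1151 = 1·627 + 524
627 = 1·524 + 103
524 = 5·103 + 9
103 = 11·9 + 4
9 = 2·4 + 1
4 = 4·1 + 0
Back-substitute:
1 = 9 − 2·4
1 = −2·103 + 23·9
1 = 23·524 − 117·103
1 = −117·627 + 140·524
1 = 140·1151 − 257·627
1 = −257·4080 + 911·1151
So 1151·911 ≡ 1 (mod 4080), hence d = 911.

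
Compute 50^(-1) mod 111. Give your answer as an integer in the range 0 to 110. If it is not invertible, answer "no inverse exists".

Extended Euclidean algorithm:
111 = 2×50 + 11
50 = 4×11 + 6
11 = 1×6 + 5
6 = 1×5 + 1
5 = 5×1 + 0
The gcd is 1. Working backward:
1 = 6 − 5
1 = −11 + 2·6
1 = 2·50 − 9·11
1 = −9·111 + 20·50
So 50·20 ≡ 1 (mod 111).

20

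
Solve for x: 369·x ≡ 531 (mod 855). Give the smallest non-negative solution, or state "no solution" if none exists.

First find gcd(369, 855):
855 = 2*369 + 117
369 = 3*117 + 18
117 = 6*18 + 9
18 = 2*9 + 0
gcd = 9 and 9 | 531, so solutions exist. Divide through by 9: 41x ≡ 59 (mod 95).
Now find 41⁻¹ mod 95:
95 = 2·41 + 13
41 = 3·13 + 2
13 = 6·2 + 1
2 = 2·1 + 0
Back-substitute:
1 = 13 − 6·2
1 = −6·41 + 19·13
1 = 19·95 − 44·41
So 41·(-44) ≡ 1 (mod 95), i.e. 41⁻¹ ≡ 51.
Then x ≡ 51·59 ≡ 64 (mod 95); the smallest non-negative solution is x = 64.

64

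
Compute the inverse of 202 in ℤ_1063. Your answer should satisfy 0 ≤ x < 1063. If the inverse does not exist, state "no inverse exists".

742

Extended Euclidean algorithm:
1063 = 5*202 + 53
202 = 3*53 + 43
53 = 1*43 + 10
43 = 4*10 + 3
10 = 3*3 + 1
3 = 3*1 + 0
The gcd is 1. Working backward:
1 = 10 − 3·3
1 = −3·43 + 13·10
1 = 13·53 − 16·43
1 = −16·202 + 61·53
1 = 61·1063 − 321·202
Thus 202·(-321) ≡ 1 (mod 1063); reducing, -321 mod 1063 = 742.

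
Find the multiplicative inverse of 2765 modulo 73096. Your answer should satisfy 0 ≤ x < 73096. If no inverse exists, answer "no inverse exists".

Extended Euclidean algorithm:
73096 = 26*2765 + 1206
2765 = 2*1206 + 353
1206 = 3*353 + 147
353 = 2*147 + 59
147 = 2*59 + 29
59 = 2*29 + 1
29 = 29*1 + 0
gcd = 1, so the inverse exists. Back-substitute:
1 = 59 − 2·29
1 = −2·147 + 5·59
1 = 5·353 − 12·147
1 = −12·1206 + 41·353
1 = 41·2765 − 94·1206
1 = −94·73096 + 2485·2765
So 2765·2485 ≡ 1 (mod 73096).

2485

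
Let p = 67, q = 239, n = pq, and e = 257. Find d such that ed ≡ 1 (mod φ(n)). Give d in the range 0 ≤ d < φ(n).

φ(n) = (p−1)(q−1) = 66·238 = 15708.
Need d with 257·d ≡ 1 (mod 15708). Apply the extended Euclidean algorithm:
15708 = 61*257 + 31
257 = 8*31 + 9
31 = 3*9 + 4
9 = 2*4 + 1
4 = 4*1 + 0
Back-substitute:
1 = 9 − 2·4
1 = −2·31 + 7·9
1 = 7·257 − 58·31
1 = −58·15708 + 3545·257
So 257·3545 ≡ 1 (mod 15708), hence d = 3545.

3545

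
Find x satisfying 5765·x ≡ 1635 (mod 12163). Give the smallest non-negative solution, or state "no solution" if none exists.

First find gcd(5765, 12163):
12163 = 2·5765 + 633
5765 = 9·633 + 68
633 = 9·68 + 21
68 = 3·21 + 5
21 = 4·5 + 1
5 = 5·1 + 0
gcd = 1, so a unique solution mod 12163 exists.
Back-substitute for the Bézout coefficients:
1 = 21 − 4·5
1 = −4·68 + 13·21
1 = 13·633 − 121·68
1 = −121·5765 + 1102·633
1 = 1102·12163 − 2325·5765
So 5765·(-2325) ≡ 1 (mod 12163), giving 5765⁻¹ ≡ 9838.
x ≡ 5765⁻¹·1635 ≡ 9838·1635 ≡ 5644 (mod 12163).

5644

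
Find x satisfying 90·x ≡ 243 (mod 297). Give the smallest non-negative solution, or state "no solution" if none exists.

First find gcd(90, 297):
297 = 3·90 + 27
90 = 3·27 + 9
27 = 3·9 + 0
gcd = 9 and 9 | 243, so solutions exist. Divide through by 9: 10x ≡ 27 (mod 33).
Now find 10⁻¹ mod 33:
33 = 3·10 + 3
10 = 3·3 + 1
3 = 3·1 + 0
Back-substitute:
1 = 10 − 3·3
1 = −3·33 + 10·10
So 10⁻¹ ≡ 10 (mod 33).
Then x ≡ 10·27 ≡ 6 (mod 33); the smallest non-negative solution is x = 6.

6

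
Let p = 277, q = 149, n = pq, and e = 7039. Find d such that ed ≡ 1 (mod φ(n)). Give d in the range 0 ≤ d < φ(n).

φ(n) = (p−1)(q−1) = 276·148 = 40848.
Need d with 7039·d ≡ 1 (mod 40848). Apply the extended Euclidean algorithm:
40848 = 5×7039 + 5653
7039 = 1×5653 + 1386
5653 = 4×1386 + 109
1386 = 12×109 + 78
109 = 1×78 + 31
78 = 2×31 + 16
31 = 1×16 + 15
16 = 1×15 + 1
15 = 15×1 + 0
Back-substitute:
1 = 16 − 15
1 = −31 + 2·16
1 = 2·78 − 5·31
1 = −5·109 + 7·78
1 = 7·1386 − 89·109
1 = −89·5653 + 363·1386
1 = 363·7039 − 452·5653
1 = −452·40848 + 2623·7039
So 7039·2623 ≡ 1 (mod 40848), hence d = 2623.

2623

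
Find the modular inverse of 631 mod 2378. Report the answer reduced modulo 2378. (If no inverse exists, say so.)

Run Euclid on (2378, 631):
2378 = 3×631 + 485
631 = 1×485 + 146
485 = 3×146 + 47
146 = 3×47 + 5
47 = 9×5 + 2
5 = 2×2 + 1
2 = 2×1 + 0
Since gcd(631, 2378) = 1, back-substitute to write 1 as a combination:
1 = 5 − 2·2
1 = −2·47 + 19·5
1 = 19·146 − 59·47
1 = −59·485 + 196·146
1 = 196·631 − 255·485
1 = −255·2378 + 961·631
So 631·961 ≡ 1 (mod 2378).

961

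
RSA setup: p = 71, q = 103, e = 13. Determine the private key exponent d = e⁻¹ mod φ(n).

φ(n) = (p−1)(q−1) = 70·102 = 7140.
Need d with 13·d ≡ 1 (mod 7140). Apply the extended Euclidean algorithm:
7140 = 549·13 + 3
13 = 4·3 + 1
3 = 3·1 + 0
Back-substitute:
1 = 13 − 4·3
1 = −4·7140 + 2197·13
So 13·2197 ≡ 1 (mod 7140), hence d = 2197.

2197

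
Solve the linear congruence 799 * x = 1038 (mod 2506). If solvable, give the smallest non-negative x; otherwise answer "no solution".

First find gcd(799, 2506):
2506 = 3·799 + 109
799 = 7·109 + 36
109 = 3·36 + 1
36 = 36·1 + 0
gcd = 1, so a unique solution mod 2506 exists.
Back-substitute for the Bézout coefficients:
1 = 109 − 3·36
1 = −3·799 + 22·109
1 = 22·2506 − 69·799
So 799·(-69) ≡ 1 (mod 2506), giving 799⁻¹ ≡ 2437.
x ≡ 799⁻¹·1038 ≡ 2437·1038 ≡ 1052 (mod 2506).

1052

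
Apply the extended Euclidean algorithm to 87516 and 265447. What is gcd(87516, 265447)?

13

Apply Euclid's algorithm to 265447 and 87516:
265447 = 3*87516 + 2899
87516 = 30*2899 + 546
2899 = 5*546 + 169
546 = 3*169 + 39
169 = 4*39 + 13
39 = 3*13 + 0
gcd(87516, 265447) = 13.
Back-substituting:
13 = 169 − 4·39
13 = −4·546 + 13·169
13 = 13·2899 − 69·546
13 = −69·87516 + 2083·2899
13 = 2083·265447 − 6318·87516
So 13 = (2083)·265447 + (-6318)·87516.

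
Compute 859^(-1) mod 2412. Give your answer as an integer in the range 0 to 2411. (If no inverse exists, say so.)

1915

Extended Euclidean algorithm:
2412 = 2*859 + 694
859 = 1*694 + 165
694 = 4*165 + 34
165 = 4*34 + 29
34 = 1*29 + 5
29 = 5*5 + 4
5 = 1*4 + 1
4 = 4*1 + 0
gcd = 1, so the inverse exists. Back-substitute:
1 = 5 − 4
1 = −29 + 6·5
1 = 6·34 − 7·29
1 = −7·165 + 34·34
1 = 34·694 − 143·165
1 = −143·859 + 177·694
1 = 177·2412 − 497·859
So 859·(-497) ≡ 1 (mod 2412), and -497 ≡ 1915 (mod 2412).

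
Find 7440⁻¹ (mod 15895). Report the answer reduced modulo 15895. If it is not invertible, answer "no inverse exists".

Euclidean algorithm on 15895, 7440:
15895 = 2·7440 + 1015
7440 = 7·1015 + 335
1015 = 3·335 + 10
335 = 33·10 + 5
10 = 2·5 + 0
Since gcd = 5 > 1, 7440 is not a unit mod 15895.

no inverse exists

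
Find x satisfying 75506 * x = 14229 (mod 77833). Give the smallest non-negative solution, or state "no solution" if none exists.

13373

First find gcd(75506, 77833):
77833 = 1×75506 + 2327
75506 = 32×2327 + 1042
2327 = 2×1042 + 243
1042 = 4×243 + 70
243 = 3×70 + 33
70 = 2×33 + 4
33 = 8×4 + 1
4 = 4×1 + 0
gcd = 1, so a unique solution mod 77833 exists.
Back-substitute for the Bézout coefficients:
1 = 33 − 8·4
1 = −8·70 + 17·33
1 = 17·243 − 59·70
1 = −59·1042 + 253·243
1 = 253·2327 − 565·1042
1 = −565·75506 + 18333·2327
1 = 18333·77833 − 18898·75506
So 75506·(-18898) ≡ 1 (mod 77833), giving 75506⁻¹ ≡ 58935.
x ≡ 75506⁻¹·14229 ≡ 58935·14229 ≡ 13373 (mod 77833).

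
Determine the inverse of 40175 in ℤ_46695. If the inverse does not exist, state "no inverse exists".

Compute gcd(40175, 46695):
46695 = 1*40175 + 6520
40175 = 6*6520 + 1055
6520 = 6*1055 + 190
1055 = 5*190 + 105
190 = 1*105 + 85
105 = 1*85 + 20
85 = 4*20 + 5
20 = 4*5 + 0
Since gcd = 5 > 1, 40175 is not a unit mod 46695.

no inverse exists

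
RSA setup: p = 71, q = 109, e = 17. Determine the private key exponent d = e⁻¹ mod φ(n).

φ(n) = (p−1)(q−1) = 70·108 = 7560.
Need d with 17·d ≡ 1 (mod 7560). Apply the extended Euclidean algorithm:
7560 = 444×17 + 12
17 = 1×12 + 5
12 = 2×5 + 2
5 = 2×2 + 1
2 = 2×1 + 0
Back-substitute:
1 = 5 − 2·2
1 = −2·12 + 5·5
1 = 5·17 − 7·12
1 = −7·7560 + 3113·17
So 17·3113 ≡ 1 (mod 7560), hence d = 3113.

3113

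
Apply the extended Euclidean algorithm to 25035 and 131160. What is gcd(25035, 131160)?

15

Euclidean algorithm:
131160 = 5*25035 + 5985
25035 = 4*5985 + 1095
5985 = 5*1095 + 510
1095 = 2*510 + 75
510 = 6*75 + 60
75 = 1*60 + 15
60 = 4*15 + 0
gcd(25035, 131160) = 15.
Working backward:
15 = 75 − 60
15 = −510 + 7·75
15 = 7·1095 − 15·510
15 = −15·5985 + 82·1095
15 = 82·25035 − 343·5985
15 = −343·131160 + 1797·25035
So 15 = (-343)·131160 + (1797)·25035.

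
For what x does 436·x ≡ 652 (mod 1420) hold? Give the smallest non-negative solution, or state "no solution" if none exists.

122

First find gcd(436, 1420):
1420 = 3·436 + 112
436 = 3·112 + 100
112 = 1·100 + 12
100 = 8·12 + 4
12 = 3·4 + 0
gcd = 4 and 4 | 652, so solutions exist. Divide through by 4: 109x ≡ 163 (mod 355).
Now find 109⁻¹ mod 355:
355 = 3·109 + 28
109 = 3·28 + 25
28 = 1·25 + 3
25 = 8·3 + 1
3 = 3·1 + 0
Back-substitute:
1 = 25 − 8·3
1 = −8·28 + 9·25
1 = 9·109 − 35·28
1 = −35·355 + 114·109
So 109⁻¹ ≡ 114 (mod 355).
Then x ≡ 114·163 ≡ 122 (mod 355); the smallest non-negative solution is x = 122.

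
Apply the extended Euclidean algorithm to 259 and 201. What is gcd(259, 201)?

1

Euclidean algorithm:
259 = 1*201 + 58
201 = 3*58 + 27
58 = 2*27 + 4
27 = 6*4 + 3
4 = 1*3 + 1
3 = 3*1 + 0
gcd(259, 201) = 1.
Working backward:
1 = 4 − 3
1 = −27 + 7·4
1 = 7·58 − 15·27
1 = −15·201 + 52·58
1 = 52·259 − 67·201
So 1 = (52)·259 + (-67)·201.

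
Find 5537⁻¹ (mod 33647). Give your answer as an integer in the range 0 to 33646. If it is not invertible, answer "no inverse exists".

Run Euclid on (33647, 5537):
33647 = 6·5537 + 425
5537 = 13·425 + 12
425 = 35·12 + 5
12 = 2·5 + 2
5 = 2·2 + 1
2 = 2·1 + 0
Since gcd(5537, 33647) = 1, back-substitute to write 1 as a combination:
1 = 5 − 2·2
1 = −2·12 + 5·5
1 = 5·425 − 177·12
1 = −177·5537 + 2306·425
1 = 2306·33647 − 14013·5537
Hence 5537⁻¹ ≡ -14013 ≡ 19634 (mod 33647).

19634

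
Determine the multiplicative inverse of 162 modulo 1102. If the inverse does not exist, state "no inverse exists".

no inverse exists

Compute gcd(162, 1102):
1102 = 6·162 + 130
162 = 1·130 + 32
130 = 4·32 + 2
32 = 16·2 + 0
The gcd is 2, not 1, hence no inverse exists.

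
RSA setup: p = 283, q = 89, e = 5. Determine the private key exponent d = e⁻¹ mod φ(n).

φ(n) = (p−1)(q−1) = 282·88 = 24816.
Need d with 5·d ≡ 1 (mod 24816). Apply the extended Euclidean algorithm:
24816 = 4963*5 + 1
5 = 5*1 + 0
Back-substitute:
1 = 24816 − 4963·5
So 5·(-4963) ≡ 1 (mod 24816), hence d ≡ -4963 ≡ 19853 (mod 24816).

19853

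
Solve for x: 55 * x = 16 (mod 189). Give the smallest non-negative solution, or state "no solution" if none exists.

124

First find gcd(55, 189):
189 = 3×55 + 24
55 = 2×24 + 7
24 = 3×7 + 3
7 = 2×3 + 1
3 = 3×1 + 0
gcd = 1, so a unique solution mod 189 exists.
Back-substitute for the Bézout coefficients:
1 = 7 − 2·3
1 = −2·24 + 7·7
1 = 7·55 − 16·24
1 = −16·189 + 55·55
So 55·(55) ≡ 1 (mod 189), giving 55⁻¹ ≡ 55.
x ≡ 55⁻¹·16 ≡ 55·16 ≡ 124 (mod 189).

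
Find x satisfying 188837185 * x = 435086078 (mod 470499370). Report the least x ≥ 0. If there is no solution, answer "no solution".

gcd(188837185, 470499370):
470499370 = 2·188837185 + 92825000
188837185 = 2·92825000 + 3187185
92825000 = 29·3187185 + 396635
3187185 = 8·396635 + 14105
396635 = 28·14105 + 1695
14105 = 8·1695 + 545
1695 = 3·545 + 60
545 = 9·60 + 5
60 = 12·5 + 0
gcd = 5, but 5 ∤ 435086078, so the congruence has no solution.

no solution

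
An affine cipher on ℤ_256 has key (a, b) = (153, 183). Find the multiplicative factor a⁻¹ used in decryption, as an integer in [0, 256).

169

Run Euclid on (256, 153):
256 = 1×153 + 103
153 = 1×103 + 50
103 = 2×50 + 3
50 = 16×3 + 2
3 = 1×2 + 1
2 = 2×1 + 0
The gcd is 1. Working backward:
1 = 3 − 2
1 = −50 + 17·3
1 = 17·103 − 35·50
1 = −35·153 + 52·103
1 = 52·256 − 87·153
Thus 153·(-87) ≡ 1 (mod 256); reducing, -87 mod 256 = 169.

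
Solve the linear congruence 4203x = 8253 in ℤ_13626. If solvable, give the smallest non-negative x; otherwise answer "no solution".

First find gcd(4203, 13626):
13626 = 3×4203 + 1017
4203 = 4×1017 + 135
1017 = 7×135 + 72
135 = 1×72 + 63
72 = 1×63 + 9
63 = 7×9 + 0
gcd = 9 and 9 | 8253, so solutions exist. Divide through by 9: 467x ≡ 917 (mod 1514).
Now find 467⁻¹ mod 1514:
1514 = 3×467 + 113
467 = 4×113 + 15
113 = 7×15 + 8
15 = 1×8 + 7
8 = 1×7 + 1
7 = 7×1 + 0
Back-substitute:
1 = 8 − 7
1 = −15 + 2·8
1 = 2·113 − 15·15
1 = −15·467 + 62·113
1 = 62·1514 − 201·467
So 467·(-201) ≡ 1 (mod 1514), i.e. 467⁻¹ ≡ 1313.
Then x ≡ 1313·917 ≡ 391 (mod 1514); the smallest non-negative solution is x = 391.

391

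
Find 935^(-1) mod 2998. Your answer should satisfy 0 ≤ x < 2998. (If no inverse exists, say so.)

699

Run Euclid on (2998, 935):
2998 = 3×935 + 193
935 = 4×193 + 163
193 = 1×163 + 30
163 = 5×30 + 13
30 = 2×13 + 4
13 = 3×4 + 1
4 = 4×1 + 0
Since gcd(935, 2998) = 1, back-substitute to write 1 as a combination:
1 = 13 − 3·4
1 = −3·30 + 7·13
1 = 7·163 − 38·30
1 = −38·193 + 45·163
1 = 45·935 − 218·193
1 = −218·2998 + 699·935
So 935·699 ≡ 1 (mod 2998).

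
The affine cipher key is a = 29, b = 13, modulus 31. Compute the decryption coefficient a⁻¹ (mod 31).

Extended Euclidean algorithm:
31 = 1×29 + 2
29 = 14×2 + 1
2 = 2×1 + 0
gcd = 1, so the inverse exists. Back-substitute:
1 = 29 − 14·2
1 = −14·31 + 15·29
So 29·15 ≡ 1 (mod 31).

15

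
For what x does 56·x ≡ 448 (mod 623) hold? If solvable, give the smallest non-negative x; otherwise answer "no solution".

8

First find gcd(56, 623):
623 = 11·56 + 7
56 = 8·7 + 0
gcd = 7 and 7 | 448, so solutions exist. Divide through by 7: 8x ≡ 64 (mod 89).
Now find 8⁻¹ mod 89:
89 = 11×8 + 1
8 = 8×1 + 0
Back-substitute:
1 = 89 − 11·8
So 8·(-11) ≡ 1 (mod 89), i.e. 8⁻¹ ≡ 78.
Then x ≡ 78·64 ≡ 8 (mod 89); the smallest non-negative solution is x = 8.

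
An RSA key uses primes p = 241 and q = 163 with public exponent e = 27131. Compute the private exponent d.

9011

φ(n) = (p−1)(q−1) = 240·162 = 38880.
Need d with 27131·d ≡ 1 (mod 38880). Apply the extended Euclidean algorithm:
38880 = 1×27131 + 11749
27131 = 2×11749 + 3633
11749 = 3×3633 + 850
3633 = 4×850 + 233
850 = 3×233 + 151
233 = 1×151 + 82
151 = 1×82 + 69
82 = 1×69 + 13
69 = 5×13 + 4
13 = 3×4 + 1
4 = 4×1 + 0
Back-substitute:
1 = 13 − 3·4
1 = −3·69 + 16·13
1 = 16·82 − 19·69
1 = −19·151 + 35·82
1 = 35·233 − 54·151
1 = −54·850 + 197·233
1 = 197·3633 − 842·850
1 = −842·11749 + 2723·3633
1 = 2723·27131 − 6288·11749
1 = −6288·38880 + 9011·27131
So 27131·9011 ≡ 1 (mod 38880), hence d = 9011.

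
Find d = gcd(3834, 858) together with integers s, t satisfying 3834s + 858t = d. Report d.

Euclidean algorithm:
3834 = 4*858 + 402
858 = 2*402 + 54
402 = 7*54 + 24
54 = 2*24 + 6
24 = 4*6 + 0
gcd(3834, 858) = 6.
Back-substituting:
6 = 54 − 2·24
6 = −2·402 + 15·54
6 = 15·858 − 32·402
6 = −32·3834 + 143·858
So 6 = (-32)·3834 + (143)·858.

6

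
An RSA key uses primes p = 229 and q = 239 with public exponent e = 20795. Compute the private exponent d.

φ(n) = (p−1)(q−1) = 228·238 = 54264.
Need d with 20795·d ≡ 1 (mod 54264). Apply the extended Euclidean algorithm:
54264 = 2×20795 + 12674
20795 = 1×12674 + 8121
12674 = 1×8121 + 4553
8121 = 1×4553 + 3568
4553 = 1×3568 + 985
3568 = 3×985 + 613
985 = 1×613 + 372
613 = 1×372 + 241
372 = 1×241 + 131
241 = 1×131 + 110
131 = 1×110 + 21
110 = 5×21 + 5
21 = 4×5 + 1
5 = 5×1 + 0
Back-substitute:
1 = 21 − 4·5
1 = −4·110 + 21·21
1 = 21·131 − 25·110
1 = −25·241 + 46·131
1 = 46·372 − 71·241
1 = −71·613 + 117·372
1 = 117·985 − 188·613
1 = −188·3568 + 681·985
1 = 681·4553 − 869·3568
1 = −869·8121 + 1550·4553
1 = 1550·12674 − 2419·8121
1 = −2419·20795 + 3969·12674
1 = 3969·54264 − 10357·20795
So 20795·(-10357) ≡ 1 (mod 54264), hence d ≡ -10357 ≡ 43907 (mod 54264).

43907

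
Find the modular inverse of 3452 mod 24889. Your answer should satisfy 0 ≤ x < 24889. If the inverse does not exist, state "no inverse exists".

3021

Apply the Euclidean algorithm to 24889 and 3452:
24889 = 7·3452 + 725
3452 = 4·725 + 552
725 = 1·552 + 173
552 = 3·173 + 33
173 = 5·33 + 8
33 = 4·8 + 1
8 = 8·1 + 0
Since gcd(3452, 24889) = 1, back-substitute to write 1 as a combination:
1 = 33 − 4·8
1 = −4·173 + 21·33
1 = 21·552 − 67·173
1 = −67·725 + 88·552
1 = 88·3452 − 419·725
1 = −419·24889 + 3021·3452
So 3452·3021 ≡ 1 (mod 24889).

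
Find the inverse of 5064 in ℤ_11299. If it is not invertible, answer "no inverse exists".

gcd(11299, 5064) by repeated division:
11299 = 2*5064 + 1171
5064 = 4*1171 + 380
1171 = 3*380 + 31
380 = 12*31 + 8
31 = 3*8 + 7
8 = 1*7 + 1
7 = 7*1 + 0
The gcd is 1. Working backward:
1 = 8 − 7
1 = −31 + 4·8
1 = 4·380 − 49·31
1 = −49·1171 + 151·380
1 = 151·5064 − 653·1171
1 = −653·11299 + 1457·5064
So 5064·1457 ≡ 1 (mod 11299).

1457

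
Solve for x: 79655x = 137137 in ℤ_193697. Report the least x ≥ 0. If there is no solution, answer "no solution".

178255

First find gcd(79655, 193697):
193697 = 2·79655 + 34387
79655 = 2·34387 + 10881
34387 = 3·10881 + 1744
10881 = 6·1744 + 417
1744 = 4·417 + 76
417 = 5·76 + 37
76 = 2·37 + 2
37 = 18·2 + 1
2 = 2·1 + 0
gcd = 1, so a unique solution mod 193697 exists.
Back-substitute for the Bézout coefficients:
1 = 37 − 18·2
1 = −18·76 + 37·37
1 = 37·417 − 203·76
1 = −203·1744 + 849·417
1 = 849·10881 − 5297·1744
1 = −5297·34387 + 16740·10881
1 = 16740·79655 − 38777·34387
1 = −38777·193697 + 94294·79655
So 79655·(94294) ≡ 1 (mod 193697), giving 79655⁻¹ ≡ 94294.
x ≡ 79655⁻¹·137137 ≡ 94294·137137 ≡ 178255 (mod 193697).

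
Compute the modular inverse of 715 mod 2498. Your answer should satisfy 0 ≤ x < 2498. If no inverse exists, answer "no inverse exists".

Extended Euclidean algorithm:
2498 = 3*715 + 353
715 = 2*353 + 9
353 = 39*9 + 2
9 = 4*2 + 1
2 = 2*1 + 0
Since gcd(715, 2498) = 1, back-substitute to write 1 as a combination:
1 = 9 − 4·2
1 = −4·353 + 157·9
1 = 157·715 − 318·353
1 = −318·2498 + 1111·715
So 715·1111 ≡ 1 (mod 2498).

1111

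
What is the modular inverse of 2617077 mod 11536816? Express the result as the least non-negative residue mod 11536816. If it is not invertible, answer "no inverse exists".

6556717

gcd(11536816, 2617077) by repeated division:
11536816 = 4×2617077 + 1068508
2617077 = 2×1068508 + 480061
1068508 = 2×480061 + 108386
480061 = 4×108386 + 46517
108386 = 2×46517 + 15352
46517 = 3×15352 + 461
15352 = 33×461 + 139
461 = 3×139 + 44
139 = 3×44 + 7
44 = 6×7 + 2
7 = 3×2 + 1
2 = 2×1 + 0
Since gcd(2617077, 11536816) = 1, back-substitute to write 1 as a combination:
1 = 7 − 3·2
1 = −3·44 + 19·7
1 = 19·139 − 60·44
1 = −60·461 + 199·139
1 = 199·15352 − 6627·461
1 = −6627·46517 + 20080·15352
1 = 20080·108386 − 46787·46517
1 = −46787·480061 + 207228·108386
1 = 207228·1068508 − 461243·480061
1 = −461243·2617077 + 1129714·1068508
1 = 1129714·11536816 − 4980099·2617077
Hence 2617077⁻¹ ≡ -4980099 ≡ 6556717 (mod 11536816).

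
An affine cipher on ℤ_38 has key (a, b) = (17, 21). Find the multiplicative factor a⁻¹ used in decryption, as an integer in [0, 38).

Extended Euclidean algorithm:
38 = 2*17 + 4
17 = 4*4 + 1
4 = 4*1 + 0
gcd = 1, so the inverse exists. Back-substitute:
1 = 17 − 4·4
1 = −4·38 + 9·17
So 17·9 ≡ 1 (mod 38).

9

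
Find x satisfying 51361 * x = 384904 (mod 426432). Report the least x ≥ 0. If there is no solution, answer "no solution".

25480

First find gcd(51361, 426432):
426432 = 8*51361 + 15544
51361 = 3*15544 + 4729
15544 = 3*4729 + 1357
4729 = 3*1357 + 658
1357 = 2*658 + 41
658 = 16*41 + 2
41 = 20*2 + 1
2 = 2*1 + 0
gcd = 1, so a unique solution mod 426432 exists.
Back-substitute for the Bézout coefficients:
1 = 41 − 20·2
1 = −20·658 + 321·41
1 = 321·1357 − 662·658
1 = −662·4729 + 2307·1357
1 = 2307·15544 − 7583·4729
1 = −7583·51361 + 25056·15544
1 = 25056·426432 − 208031·51361
So 51361·(-208031) ≡ 1 (mod 426432), giving 51361⁻¹ ≡ 218401.
x ≡ 51361⁻¹·384904 ≡ 218401·384904 ≡ 25480 (mod 426432).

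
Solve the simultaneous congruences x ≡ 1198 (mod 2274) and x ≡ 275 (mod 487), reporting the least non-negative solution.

365038

Write x = 1198 + 2274·k. Then 2274·k ≡ 275 − 1198 ≡ 51 (mod 487).
Need 2274⁻¹ mod 487. Extended Euclid on (487, 326):
487 = 1×326 + 161
326 = 2×161 + 4
161 = 40×4 + 1
4 = 4×1 + 0
Back-substitute:
1 = 161 − 40·4
1 = −40·326 + 81·161
1 = 81·487 − 121·326
2274⁻¹ ≡ 366 (mod 487), so k ≡ 366·51 ≡ 160 (mod 487).
x = 1198 + 2274·160 = 365038.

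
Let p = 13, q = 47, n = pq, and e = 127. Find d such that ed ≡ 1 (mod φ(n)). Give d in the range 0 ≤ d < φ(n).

φ(n) = (p−1)(q−1) = 12·46 = 552.
Need d with 127·d ≡ 1 (mod 552). Apply the extended Euclidean algorithm:
552 = 4×127 + 44
127 = 2×44 + 39
44 = 1×39 + 5
39 = 7×5 + 4
5 = 1×4 + 1
4 = 4×1 + 0
Back-substitute:
1 = 5 − 4
1 = −39 + 8·5
1 = 8·44 − 9·39
1 = −9·127 + 26·44
1 = 26·552 − 113·127
So 127·(-113) ≡ 1 (mod 552), hence d ≡ -113 ≡ 439 (mod 552).

439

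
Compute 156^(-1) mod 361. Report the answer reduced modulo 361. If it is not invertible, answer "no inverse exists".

81

gcd(361, 156) by repeated division:
361 = 2×156 + 49
156 = 3×49 + 9
49 = 5×9 + 4
9 = 2×4 + 1
4 = 4×1 + 0
gcd = 1, so the inverse exists. Back-substitute:
1 = 9 − 2·4
1 = −2·49 + 11·9
1 = 11·156 − 35·49
1 = −35·361 + 81·156
So 156·81 ≡ 1 (mod 361).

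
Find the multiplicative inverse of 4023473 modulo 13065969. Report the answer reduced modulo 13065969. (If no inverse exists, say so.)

Apply the Euclidean algorithm to 13065969 and 4023473:
13065969 = 3*4023473 + 995550
4023473 = 4*995550 + 41273
995550 = 24*41273 + 4998
41273 = 8*4998 + 1289
4998 = 3*1289 + 1131
1289 = 1*1131 + 158
1131 = 7*158 + 25
158 = 6*25 + 8
25 = 3*8 + 1
8 = 8*1 + 0
Since gcd(4023473, 13065969) = 1, back-substitute to write 1 as a combination:
1 = 25 − 3·8
1 = −3·158 + 19·25
1 = 19·1131 − 136·158
1 = −136·1289 + 155·1131
1 = 155·4998 − 601·1289
1 = −601·41273 + 4963·4998
1 = 4963·995550 − 119713·41273
1 = −119713·4023473 + 483815·995550
1 = 483815·13065969 − 1571158·4023473
Hence 4023473⁻¹ ≡ -1571158 ≡ 11494811 (mod 13065969).

11494811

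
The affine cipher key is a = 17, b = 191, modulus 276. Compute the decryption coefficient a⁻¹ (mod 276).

Apply the Euclidean algorithm to 276 and 17:
276 = 16*17 + 4
17 = 4*4 + 1
4 = 4*1 + 0
gcd = 1, so the inverse exists. Back-substitute:
1 = 17 − 4·4
1 = −4·276 + 65·17
So 17·65 ≡ 1 (mod 276).

65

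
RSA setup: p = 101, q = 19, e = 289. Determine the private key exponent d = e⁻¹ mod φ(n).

1009

φ(n) = (p−1)(q−1) = 100·18 = 1800.
Need d with 289·d ≡ 1 (mod 1800). Apply the extended Euclidean algorithm:
1800 = 6·289 + 66
289 = 4·66 + 25
66 = 2·25 + 16
25 = 1·16 + 9
16 = 1·9 + 7
9 = 1·7 + 2
7 = 3·2 + 1
2 = 2·1 + 0
Back-substitute:
1 = 7 − 3·2
1 = −3·9 + 4·7
1 = 4·16 − 7·9
1 = −7·25 + 11·16
1 = 11·66 − 29·25
1 = −29·289 + 127·66
1 = 127·1800 − 791·289
So 289·(-791) ≡ 1 (mod 1800), hence d ≡ -791 ≡ 1009 (mod 1800).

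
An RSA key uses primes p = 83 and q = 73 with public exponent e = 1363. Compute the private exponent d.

4219

φ(n) = (p−1)(q−1) = 82·72 = 5904.
Need d with 1363·d ≡ 1 (mod 5904). Apply the extended Euclidean algorithm:
5904 = 4*1363 + 452
1363 = 3*452 + 7
452 = 64*7 + 4
7 = 1*4 + 3
4 = 1*3 + 1
3 = 3*1 + 0
Back-substitute:
1 = 4 − 3
1 = −7 + 2·4
1 = 2·452 − 129·7
1 = −129·1363 + 389·452
1 = 389·5904 − 1685·1363
So 1363·(-1685) ≡ 1 (mod 5904), hence d ≡ -1685 ≡ 4219 (mod 5904).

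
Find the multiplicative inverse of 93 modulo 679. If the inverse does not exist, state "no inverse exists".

606

Run Euclid on (679, 93):
679 = 7*93 + 28
93 = 3*28 + 9
28 = 3*9 + 1
9 = 9*1 + 0
The gcd is 1. Working backward:
1 = 28 − 3·9
1 = −3·93 + 10·28
1 = 10·679 − 73·93
Hence 93⁻¹ ≡ -73 ≡ 606 (mod 679).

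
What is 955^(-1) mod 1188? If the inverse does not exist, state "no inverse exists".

775

gcd(1188, 955) by repeated division:
1188 = 1×955 + 233
955 = 4×233 + 23
233 = 10×23 + 3
23 = 7×3 + 2
3 = 1×2 + 1
2 = 2×1 + 0
The gcd is 1. Working backward:
1 = 3 − 2
1 = −23 + 8·3
1 = 8·233 − 81·23
1 = −81·955 + 332·233
1 = 332·1188 − 413·955
Hence 955⁻¹ ≡ -413 ≡ 775 (mod 1188).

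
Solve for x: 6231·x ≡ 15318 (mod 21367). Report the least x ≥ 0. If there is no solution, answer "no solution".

3243

First find gcd(6231, 21367):
21367 = 3·6231 + 2674
6231 = 2·2674 + 883
2674 = 3·883 + 25
883 = 35·25 + 8
25 = 3·8 + 1
8 = 8·1 + 0
gcd = 1, so a unique solution mod 21367 exists.
Back-substitute for the Bézout coefficients:
1 = 25 − 3·8
1 = −3·883 + 106·25
1 = 106·2674 − 321·883
1 = −321·6231 + 748·2674
1 = 748·21367 − 2565·6231
So 6231·(-2565) ≡ 1 (mod 21367), giving 6231⁻¹ ≡ 18802.
x ≡ 6231⁻¹·15318 ≡ 18802·15318 ≡ 3243 (mod 21367).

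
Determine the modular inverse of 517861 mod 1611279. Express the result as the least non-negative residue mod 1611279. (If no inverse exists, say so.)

847558

Extended Euclidean algorithm:
1611279 = 3*517861 + 57696
517861 = 8*57696 + 56293
57696 = 1*56293 + 1403
56293 = 40*1403 + 173
1403 = 8*173 + 19
173 = 9*19 + 2
19 = 9*2 + 1
2 = 2*1 + 0
gcd = 1, so the inverse exists. Back-substitute:
1 = 19 − 9·2
1 = −9·173 + 82·19
1 = 82·1403 − 665·173
1 = −665·56293 + 26682·1403
1 = 26682·57696 − 27347·56293
1 = −27347·517861 + 245458·57696
1 = 245458·1611279 − 763721·517861
So 517861·(-763721) ≡ 1 (mod 1611279), and -763721 ≡ 847558 (mod 1611279).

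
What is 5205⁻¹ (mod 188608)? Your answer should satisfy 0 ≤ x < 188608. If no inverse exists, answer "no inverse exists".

Apply the Euclidean algorithm to 188608 and 5205:
188608 = 36×5205 + 1228
5205 = 4×1228 + 293
1228 = 4×293 + 56
293 = 5×56 + 13
56 = 4×13 + 4
13 = 3×4 + 1
4 = 4×1 + 0
gcd = 1, so the inverse exists. Back-substitute:
1 = 13 − 3·4
1 = −3·56 + 13·13
1 = 13·293 − 68·56
1 = −68·1228 + 285·293
1 = 285·5205 − 1208·1228
1 = −1208·188608 + 43773·5205
So 5205·43773 ≡ 1 (mod 188608).

43773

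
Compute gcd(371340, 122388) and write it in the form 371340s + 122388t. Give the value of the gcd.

12

Euclidean algorithm:
371340 = 3·122388 + 4176
122388 = 29·4176 + 1284
4176 = 3·1284 + 324
1284 = 3·324 + 312
324 = 1·312 + 12
312 = 26·12 + 0
gcd(371340, 122388) = 12.
Express as a combination:
12 = 324 − 312
12 = −1284 + 4·324
12 = 4·4176 − 13·1284
12 = −13·122388 + 381·4176
12 = 381·371340 − 1156·122388
So 12 = (381)·371340 + (-1156)·122388.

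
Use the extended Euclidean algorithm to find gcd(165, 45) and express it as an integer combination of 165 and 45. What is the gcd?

Repeated division:
165 = 3×45 + 30
45 = 1×30 + 15
30 = 2×15 + 0
gcd(165, 45) = 15.
Back-substituting:
15 = 45 − 30
15 = −165 + 4·45
So 15 = (-1)·165 + (4)·45.

15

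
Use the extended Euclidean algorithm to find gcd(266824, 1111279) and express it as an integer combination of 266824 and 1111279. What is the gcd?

Repeated division:
1111279 = 4·266824 + 43983
266824 = 6·43983 + 2926
43983 = 15·2926 + 93
2926 = 31·93 + 43
93 = 2·43 + 7
43 = 6·7 + 1
7 = 7·1 + 0
gcd(266824, 1111279) = 1.
Express as a combination:
1 = 43 − 6·7
1 = −6·93 + 13·43
1 = 13·2926 − 409·93
1 = −409·43983 + 6148·2926
1 = 6148·266824 − 37297·43983
1 = −37297·1111279 + 155336·266824
So 1 = (-37297)·1111279 + (155336)·266824.

1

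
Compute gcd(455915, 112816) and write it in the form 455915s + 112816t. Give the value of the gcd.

1

Apply Euclid's algorithm to 455915 and 112816:
455915 = 4×112816 + 4651
112816 = 24×4651 + 1192
4651 = 3×1192 + 1075
1192 = 1×1075 + 117
1075 = 9×117 + 22
117 = 5×22 + 7
22 = 3×7 + 1
7 = 7×1 + 0
gcd(455915, 112816) = 1.
Back-substituting:
1 = 22 − 3·7
1 = −3·117 + 16·22
1 = 16·1075 − 147·117
1 = −147·1192 + 163·1075
1 = 163·4651 − 636·1192
1 = −636·112816 + 15427·4651
1 = 15427·455915 − 62344·112816
So 1 = (15427)·455915 + (-62344)·112816.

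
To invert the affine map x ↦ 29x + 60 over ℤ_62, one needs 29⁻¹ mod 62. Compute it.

gcd(62, 29) by repeated division:
62 = 2·29 + 4
29 = 7·4 + 1
4 = 4·1 + 0
gcd = 1, so the inverse exists. Back-substitute:
1 = 29 − 7·4
1 = −7·62 + 15·29
So 29·15 ≡ 1 (mod 62).

15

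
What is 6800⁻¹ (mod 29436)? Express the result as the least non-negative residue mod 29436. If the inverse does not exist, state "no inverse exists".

no inverse exists

Compute gcd(6800, 29436):
29436 = 4*6800 + 2236
6800 = 3*2236 + 92
2236 = 24*92 + 28
92 = 3*28 + 8
28 = 3*8 + 4
8 = 2*4 + 0
The gcd is 4, not 1, hence no inverse exists.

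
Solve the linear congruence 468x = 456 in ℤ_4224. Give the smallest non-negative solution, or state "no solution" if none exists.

First find gcd(468, 4224):
4224 = 9×468 + 12
468 = 39×12 + 0
gcd = 12 and 12 | 456, so solutions exist. Divide through by 12: 39x ≡ 38 (mod 352).
Now find 39⁻¹ mod 352:
352 = 9×39 + 1
39 = 39×1 + 0
Back-substitute:
1 = 352 − 9·39
So 39·(-9) ≡ 1 (mod 352), i.e. 39⁻¹ ≡ 343.
Then x ≡ 343·38 ≡ 10 (mod 352); the smallest non-negative solution is x = 10.

10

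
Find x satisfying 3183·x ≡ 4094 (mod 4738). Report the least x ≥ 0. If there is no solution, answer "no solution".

First find gcd(3183, 4738):
4738 = 1×3183 + 1555
3183 = 2×1555 + 73
1555 = 21×73 + 22
73 = 3×22 + 7
22 = 3×7 + 1
7 = 7×1 + 0
gcd = 1, so a unique solution mod 4738 exists.
Back-substitute for the Bézout coefficients:
1 = 22 − 3·7
1 = −3·73 + 10·22
1 = 10·1555 − 213·73
1 = −213·3183 + 436·1555
1 = 436·4738 − 649·3183
So 3183·(-649) ≡ 1 (mod 4738), giving 3183⁻¹ ≡ 4089.
x ≡ 3183⁻¹·4094 ≡ 4089·4094 ≡ 1012 (mod 4738).

1012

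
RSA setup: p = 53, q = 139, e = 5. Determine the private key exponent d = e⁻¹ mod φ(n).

5741

φ(n) = (p−1)(q−1) = 52·138 = 7176.
Need d with 5·d ≡ 1 (mod 7176). Apply the extended Euclidean algorithm:
7176 = 1435*5 + 1
5 = 5*1 + 0
Back-substitute:
1 = 7176 − 1435·5
So 5·(-1435) ≡ 1 (mod 7176), hence d ≡ -1435 ≡ 5741 (mod 7176).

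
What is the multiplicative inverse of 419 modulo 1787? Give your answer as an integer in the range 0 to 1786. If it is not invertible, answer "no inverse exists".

gcd(1787, 419) by repeated division:
1787 = 4*419 + 111
419 = 3*111 + 86
111 = 1*86 + 25
86 = 3*25 + 11
25 = 2*11 + 3
11 = 3*3 + 2
3 = 1*2 + 1
2 = 2*1 + 0
The gcd is 1. Working backward:
1 = 3 − 2
1 = −11 + 4·3
1 = 4·25 − 9·11
1 = −9·86 + 31·25
1 = 31·111 − 40·86
1 = −40·419 + 151·111
1 = 151·1787 − 644·419
So 419·(-644) ≡ 1 (mod 1787), and -644 ≡ 1143 (mod 1787).

1143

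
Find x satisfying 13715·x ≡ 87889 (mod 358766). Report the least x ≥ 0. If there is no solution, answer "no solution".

85179

First find gcd(13715, 358766):
358766 = 26×13715 + 2176
13715 = 6×2176 + 659
2176 = 3×659 + 199
659 = 3×199 + 62
199 = 3×62 + 13
62 = 4×13 + 10
13 = 1×10 + 3
10 = 3×3 + 1
3 = 3×1 + 0
gcd = 1, so a unique solution mod 358766 exists.
Back-substitute for the Bézout coefficients:
1 = 10 − 3·3
1 = −3·13 + 4·10
1 = 4·62 − 19·13
1 = −19·199 + 61·62
1 = 61·659 − 202·199
1 = −202·2176 + 667·659
1 = 667·13715 − 4204·2176
1 = −4204·358766 + 109971·13715
So 13715·(109971) ≡ 1 (mod 358766), giving 13715⁻¹ ≡ 109971.
x ≡ 13715⁻¹·87889 ≡ 109971·87889 ≡ 85179 (mod 358766).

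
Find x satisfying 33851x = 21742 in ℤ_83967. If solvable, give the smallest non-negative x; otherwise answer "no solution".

First find gcd(33851, 83967):
83967 = 2·33851 + 16265
33851 = 2·16265 + 1321
16265 = 12·1321 + 413
1321 = 3·413 + 82
413 = 5·82 + 3
82 = 27·3 + 1
3 = 3·1 + 0
gcd = 1, so a unique solution mod 83967 exists.
Back-substitute for the Bézout coefficients:
1 = 82 − 27·3
1 = −27·413 + 136·82
1 = 136·1321 − 435·413
1 = −435·16265 + 5356·1321
1 = 5356·33851 − 11147·16265
1 = −11147·83967 + 27650·33851
So 33851·(27650) ≡ 1 (mod 83967), giving 33851⁻¹ ≡ 27650.
x ≡ 33851⁻¹·21742 ≡ 27650·21742 ≡ 46547 (mod 83967).

46547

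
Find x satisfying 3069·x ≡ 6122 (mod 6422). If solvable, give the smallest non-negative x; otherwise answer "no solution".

4796

First find gcd(3069, 6422):
6422 = 2×3069 + 284
3069 = 10×284 + 229
284 = 1×229 + 55
229 = 4×55 + 9
55 = 6×9 + 1
9 = 9×1 + 0
gcd = 1, so a unique solution mod 6422 exists.
Back-substitute for the Bézout coefficients:
1 = 55 − 6·9
1 = −6·229 + 25·55
1 = 25·284 − 31·229
1 = −31·3069 + 335·284
1 = 335·6422 − 701·3069
So 3069·(-701) ≡ 1 (mod 6422), giving 3069⁻¹ ≡ 5721.
x ≡ 3069⁻¹·6122 ≡ 5721·6122 ≡ 4796 (mod 6422).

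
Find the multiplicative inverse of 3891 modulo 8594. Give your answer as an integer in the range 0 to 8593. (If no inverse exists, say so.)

gcd(8594, 3891) by repeated division:
8594 = 2*3891 + 812
3891 = 4*812 + 643
812 = 1*643 + 169
643 = 3*169 + 136
169 = 1*136 + 33
136 = 4*33 + 4
33 = 8*4 + 1
4 = 4*1 + 0
gcd = 1, so the inverse exists. Back-substitute:
1 = 33 − 8·4
1 = −8·136 + 33·33
1 = 33·169 − 41·136
1 = −41·643 + 156·169
1 = 156·812 − 197·643
1 = −197·3891 + 944·812
1 = 944·8594 − 2085·3891
Thus 3891·(-2085) ≡ 1 (mod 8594); reducing, -2085 mod 8594 = 6509.

6509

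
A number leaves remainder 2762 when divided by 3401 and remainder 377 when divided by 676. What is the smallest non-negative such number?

2244021

Write x = 2762 + 3401·k. Then 3401·k ≡ 377 − 2762 ≡ 319 (mod 676).
Need 3401⁻¹ mod 676. Extended Euclid on (676, 21):
676 = 32·21 + 4
21 = 5·4 + 1
4 = 4·1 + 0
Back-substitute:
1 = 21 − 5·4
1 = −5·676 + 161·21
3401⁻¹ ≡ 161 (mod 676), so k ≡ 161·319 ≡ 659 (mod 676).
x = 2762 + 3401·659 = 2244021.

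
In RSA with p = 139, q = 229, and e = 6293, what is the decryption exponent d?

φ(n) = (p−1)(q−1) = 138·228 = 31464.
Need d with 6293·d ≡ 1 (mod 31464). Apply the extended Euclidean algorithm:
31464 = 4·6293 + 6292
6293 = 1·6292 + 1
6292 = 6292·1 + 0
Back-substitute:
1 = 6293 − 6292
1 = −31464 + 5·6293
So 6293·5 ≡ 1 (mod 31464), hence d = 5.

5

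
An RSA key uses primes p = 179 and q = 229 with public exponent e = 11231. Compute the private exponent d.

φ(n) = (p−1)(q−1) = 178·228 = 40584.
Need d with 11231·d ≡ 1 (mod 40584). Apply the extended Euclidean algorithm:
40584 = 3*11231 + 6891
11231 = 1*6891 + 4340
6891 = 1*4340 + 2551
4340 = 1*2551 + 1789
2551 = 1*1789 + 762
1789 = 2*762 + 265
762 = 2*265 + 232
265 = 1*232 + 33
232 = 7*33 + 1
33 = 33*1 + 0
Back-substitute:
1 = 232 − 7·33
1 = −7·265 + 8·232
1 = 8·762 − 23·265
1 = −23·1789 + 54·762
1 = 54·2551 − 77·1789
1 = −77·4340 + 131·2551
1 = 131·6891 − 208·4340
1 = −208·11231 + 339·6891
1 = 339·40584 − 1225·11231
So 11231·(-1225) ≡ 1 (mod 40584), hence d ≡ -1225 ≡ 39359 (mod 40584).

39359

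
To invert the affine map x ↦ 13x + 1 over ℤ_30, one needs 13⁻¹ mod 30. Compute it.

Apply the Euclidean algorithm to 30 and 13:
30 = 2×13 + 4
13 = 3×4 + 1
4 = 4×1 + 0
The gcd is 1. Working backward:
1 = 13 − 3·4
1 = −3·30 + 7·13
So 13·7 ≡ 1 (mod 30).

7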